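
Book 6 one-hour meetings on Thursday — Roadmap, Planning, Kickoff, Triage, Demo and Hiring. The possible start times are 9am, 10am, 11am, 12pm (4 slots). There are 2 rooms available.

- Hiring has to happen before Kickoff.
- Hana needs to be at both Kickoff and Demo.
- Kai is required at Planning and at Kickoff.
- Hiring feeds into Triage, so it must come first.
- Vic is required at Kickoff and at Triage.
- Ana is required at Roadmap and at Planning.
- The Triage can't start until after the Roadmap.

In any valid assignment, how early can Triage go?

10am

Precedence pushes Triage to at least 10am.
Triage at 10am is achievable: Planning -> 10am, Roadmap -> 9am, Demo -> 12pm, Kickoff -> 11am, Triage -> 10am, Hiring -> 9am.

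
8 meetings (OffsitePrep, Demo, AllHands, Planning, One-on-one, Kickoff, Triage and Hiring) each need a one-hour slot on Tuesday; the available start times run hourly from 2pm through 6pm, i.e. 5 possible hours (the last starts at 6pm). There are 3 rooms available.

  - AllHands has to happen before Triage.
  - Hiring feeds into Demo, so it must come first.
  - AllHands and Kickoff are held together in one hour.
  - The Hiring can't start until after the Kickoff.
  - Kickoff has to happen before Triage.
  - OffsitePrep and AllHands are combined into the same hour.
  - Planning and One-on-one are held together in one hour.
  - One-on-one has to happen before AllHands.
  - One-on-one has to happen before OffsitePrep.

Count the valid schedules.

Splitting on OffsitePrep: it can be 3pm (9), 4pm (4). Listing each branch's schedules as (Demo, AllHands, Planning, One-on-one, Kickoff, Triage, Hiring):
OffsitePrep=3pm: (5pm,3pm,2pm,2pm,3pm,4pm,4pm) (5pm,3pm,2pm,2pm,3pm,5pm,4pm) (5pm,3pm,2pm,2pm,3pm,6pm,4pm) (6pm,3pm,2pm,2pm,3pm,4pm,4pm) (6pm,3pm,2pm,2pm,3pm,4pm,5pm) (6pm,3pm,2pm,2pm,3pm,5pm,4pm) (6pm,3pm,2pm,2pm,3pm,5pm,5pm) (6pm,3pm,2pm,2pm,3pm,6pm,4pm) (6pm,3pm,2pm,2pm,3pm,6pm,5pm) — 9.
OffsitePrep=4pm: (6pm,4pm,2pm,2pm,4pm,5pm,5pm) (6pm,4pm,2pm,2pm,4pm,6pm,5pm) (6pm,4pm,3pm,3pm,4pm,5pm,5pm) (6pm,4pm,3pm,3pm,4pm,6pm,5pm) — 4.
Summing: 9 + 4 = 13.

13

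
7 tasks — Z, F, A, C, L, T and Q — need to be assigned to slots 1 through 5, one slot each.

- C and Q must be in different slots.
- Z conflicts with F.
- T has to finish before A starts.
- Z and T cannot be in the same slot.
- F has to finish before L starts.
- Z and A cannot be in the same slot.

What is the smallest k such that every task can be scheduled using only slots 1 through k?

3

The precedence chain requires at least 2 distinct slots.
Could 2 slots be enough, i.e. nothing placed later than 2? No: A must come after T (at 1 or later) → {2}; T must come before A (at 2 or earlier) → {1}; Z can't share with T (1) → {2}; A can't share with Z (2) → nothing is left.
So 2 slots is not enough.
3 works (last occupied slot: 3): for example L=2, F=1, A=2, T=1, Z=3, C=1, Q=2.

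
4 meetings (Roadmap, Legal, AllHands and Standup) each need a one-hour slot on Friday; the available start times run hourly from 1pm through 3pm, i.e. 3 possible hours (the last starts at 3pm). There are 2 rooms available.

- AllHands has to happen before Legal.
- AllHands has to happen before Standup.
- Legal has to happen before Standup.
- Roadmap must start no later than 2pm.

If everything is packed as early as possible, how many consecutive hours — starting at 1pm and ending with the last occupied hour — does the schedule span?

3 hours

The precedence chain requires at least 3 distinct hours.
With at most 2 per hour and 4 meetings, at least 2 hours are needed.
3 works (last occupied hour: 3pm): for example Standup in 3pm, Roadmap in 1pm, AllHands in 1pm, Legal in 2pm.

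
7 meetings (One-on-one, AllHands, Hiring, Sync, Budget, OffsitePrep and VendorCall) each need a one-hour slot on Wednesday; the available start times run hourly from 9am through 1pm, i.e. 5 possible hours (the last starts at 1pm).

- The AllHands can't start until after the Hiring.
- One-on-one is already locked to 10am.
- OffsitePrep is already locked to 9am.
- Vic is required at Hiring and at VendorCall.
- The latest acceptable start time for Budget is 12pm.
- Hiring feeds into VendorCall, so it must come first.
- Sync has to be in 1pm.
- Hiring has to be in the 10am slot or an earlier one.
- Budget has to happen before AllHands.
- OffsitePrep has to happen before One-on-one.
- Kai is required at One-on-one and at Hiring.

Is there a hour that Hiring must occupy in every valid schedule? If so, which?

Hiring's window is 9am–10am.
One-on-one is fixed at 10am, and Hiring can't share a hour with One-on-one.
So Hiring must be 9am.

9am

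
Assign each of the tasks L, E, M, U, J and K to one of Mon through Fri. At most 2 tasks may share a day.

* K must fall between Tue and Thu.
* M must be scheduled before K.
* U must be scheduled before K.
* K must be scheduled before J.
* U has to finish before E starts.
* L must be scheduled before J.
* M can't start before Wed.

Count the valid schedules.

Splitting on L: it can be Mon (9), Tue (9), Wed (5), Thu (6). Listing each branch's schedules as (E, M, U, J, K):
L=Mon: (Tue,Wed,Mon,Fri,Thu) (Wed,Wed,Mon,Fri,Thu) (Wed,Wed,Tue,Fri,Thu) (Thu,Wed,Mon,Fri,Thu) (Thu,Wed,Tue,Fri,Thu) (Thu,Wed,Wed,Fri,Thu) (Fri,Wed,Mon,Fri,Thu) (Fri,Wed,Tue,Fri,Thu) (Fri,Wed,Wed,Fri,Thu) — 9.
L=Tue: (Tue,Wed,Mon,Fri,Thu) (Wed,Wed,Mon,Fri,Thu) (Wed,Wed,Tue,Fri,Thu) (Thu,Wed,Mon,Fri,Thu) (Thu,Wed,Tue,Fri,Thu) (Thu,Wed,Wed,Fri,Thu) (Fri,Wed,Mon,Fri,Thu) (Fri,Wed,Tue,Fri,Thu) (Fri,Wed,Wed,Fri,Thu) — 9.
L=Wed: (Tue,Wed,Mon,Fri,Thu) (Thu,Wed,Mon,Fri,Thu) (Thu,Wed,Tue,Fri,Thu) (Fri,Wed,Mon,Fri,Thu) (Fri,Wed,Tue,Fri,Thu) — 5.
L=Thu: (Tue,Wed,Mon,Fri,Thu) (Wed,Wed,Mon,Fri,Thu) (Wed,Wed,Tue,Fri,Thu) (Fri,Wed,Mon,Fri,Thu) (Fri,Wed,Tue,Fri,Thu) (Fri,Wed,Wed,Fri,Thu) — 6.
Summing: 9 + 9 + 5 + 6 = 29.

29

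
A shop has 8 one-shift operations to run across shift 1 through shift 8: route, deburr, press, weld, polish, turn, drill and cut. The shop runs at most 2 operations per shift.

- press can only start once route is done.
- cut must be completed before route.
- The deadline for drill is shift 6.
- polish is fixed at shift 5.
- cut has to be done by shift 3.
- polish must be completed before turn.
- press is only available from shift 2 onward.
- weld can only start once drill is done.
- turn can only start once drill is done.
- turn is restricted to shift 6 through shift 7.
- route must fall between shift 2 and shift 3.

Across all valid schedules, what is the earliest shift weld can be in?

shift 2

Precedence pushes weld to at least shift 2.
weld at shift 2 is achievable: route -> shift 2; turn -> shift 6; press -> shift 3; cut -> shift 1; polish -> shift 5; deburr -> shift 3; drill -> shift 1; weld -> shift 2.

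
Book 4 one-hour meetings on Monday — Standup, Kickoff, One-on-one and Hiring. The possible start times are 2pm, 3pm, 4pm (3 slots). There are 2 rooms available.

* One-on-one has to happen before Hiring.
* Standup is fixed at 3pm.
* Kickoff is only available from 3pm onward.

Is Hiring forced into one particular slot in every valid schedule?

Hiring can be 3pm (e.g. Kickoff=4pm; Standup=3pm; Hiring=3pm; One-on-one=2pm) or 4pm (e.g. One-on-one=2pm, Hiring=4pm, Kickoff=3pm, Standup=3pm).

No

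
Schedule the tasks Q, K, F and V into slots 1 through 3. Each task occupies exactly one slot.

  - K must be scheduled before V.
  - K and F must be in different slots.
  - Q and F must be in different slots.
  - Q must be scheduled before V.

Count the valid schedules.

8

Splitting on Q: it can be 1 (5), 2 (3). Listing each branch's schedules as (K, F, V):
Q=1: (1,2,2) (1,2,3) (1,3,2) (1,3,3) (2,3,3) — 5.
Q=2: (1,3,3) (2,1,3) (2,3,3) — 3.
Summing: 5 + 3 = 8.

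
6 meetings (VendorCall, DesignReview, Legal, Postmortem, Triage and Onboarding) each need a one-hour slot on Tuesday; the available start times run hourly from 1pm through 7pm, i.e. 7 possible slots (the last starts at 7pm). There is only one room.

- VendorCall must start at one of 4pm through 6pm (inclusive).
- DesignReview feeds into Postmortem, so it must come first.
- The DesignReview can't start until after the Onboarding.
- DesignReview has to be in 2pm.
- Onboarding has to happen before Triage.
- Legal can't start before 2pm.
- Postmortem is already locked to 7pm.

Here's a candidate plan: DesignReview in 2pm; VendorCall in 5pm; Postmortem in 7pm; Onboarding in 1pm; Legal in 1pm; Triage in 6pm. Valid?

No. Legal can't start before 2pm is not satisfied.

DesignReview has to be in 2pm — holds.
DesignReview feeds into Postmortem, so it must come first — holds.
The DesignReview can't start until after the Onboarding — holds.
There is only one room — violated.
Postmortem is already locked to 7pm — holds.
Onboarding has to happen before Triage — holds.
Legal can't start before 2pm — violated.
VendorCall must start at one of 4pm through 6pm (inclusive) — holds.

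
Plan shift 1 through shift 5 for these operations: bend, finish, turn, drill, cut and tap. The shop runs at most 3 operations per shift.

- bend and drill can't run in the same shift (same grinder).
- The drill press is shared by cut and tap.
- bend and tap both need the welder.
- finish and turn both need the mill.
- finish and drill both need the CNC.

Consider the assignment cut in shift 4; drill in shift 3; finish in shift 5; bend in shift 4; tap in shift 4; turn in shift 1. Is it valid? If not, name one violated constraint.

Invalid. The drill press is shared by cut and tap.

bend and drill can't run in the same shift (same grinder) — holds.
bend and tap both need the welder — violated.
The shop runs at most 3 operations per shift — holds.
finish and turn both need the mill — holds.
finish and drill both need the CNC — holds.
The drill press is shared by cut and tap — violated.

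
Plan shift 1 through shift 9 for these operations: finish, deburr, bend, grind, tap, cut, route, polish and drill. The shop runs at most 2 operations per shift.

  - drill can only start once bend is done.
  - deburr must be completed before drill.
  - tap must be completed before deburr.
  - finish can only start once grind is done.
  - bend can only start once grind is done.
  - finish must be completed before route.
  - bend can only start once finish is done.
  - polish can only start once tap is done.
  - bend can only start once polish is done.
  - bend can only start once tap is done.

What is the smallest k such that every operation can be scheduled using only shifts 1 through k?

The precedence chain requires at least 4 distinct shifts.
With at most 2 per shift and 9 operations, at least 5 shifts are needed.
5 works (last occupied shift: shift 5): for example deburr=shift 3; cut=shift 5; finish=shift 2; polish=shift 2; grind=shift 1; route=shift 4; bend=shift 3; drill=shift 4; tap=shift 1.

5 shifts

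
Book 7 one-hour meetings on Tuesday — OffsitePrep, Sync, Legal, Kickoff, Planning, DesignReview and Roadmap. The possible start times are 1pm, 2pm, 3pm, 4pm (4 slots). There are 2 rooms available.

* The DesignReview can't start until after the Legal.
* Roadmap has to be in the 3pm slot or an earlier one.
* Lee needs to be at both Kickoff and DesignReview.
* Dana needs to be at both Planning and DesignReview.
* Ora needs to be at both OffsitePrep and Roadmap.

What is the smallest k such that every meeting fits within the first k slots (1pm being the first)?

The precedence chain requires at least 2 distinct slots.
With at most 2 per slot and 7 meetings, at least 4 slots are needed.
4 works (last occupied slot: 4pm): for example Kickoff=3pm, DesignReview=2pm, Planning=4pm, Legal=1pm, Sync=3pm, OffsitePrep=2pm, Roadmap=1pm.

4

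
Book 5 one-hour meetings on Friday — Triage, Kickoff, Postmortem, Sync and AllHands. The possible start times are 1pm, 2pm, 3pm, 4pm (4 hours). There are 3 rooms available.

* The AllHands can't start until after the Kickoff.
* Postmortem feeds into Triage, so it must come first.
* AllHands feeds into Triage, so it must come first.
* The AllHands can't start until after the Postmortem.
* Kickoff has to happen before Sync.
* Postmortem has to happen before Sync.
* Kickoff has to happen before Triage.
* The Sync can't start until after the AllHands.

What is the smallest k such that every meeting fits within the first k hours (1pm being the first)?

3

The precedence chain requires at least 3 distinct hours.
With at most 3 per hour and 5 meetings, at least 2 hours are needed.
3 works (last occupied hour: 3pm): for example AllHands in 2pm; Postmortem in 1pm; Triage in 3pm; Kickoff in 1pm; Sync in 3pm.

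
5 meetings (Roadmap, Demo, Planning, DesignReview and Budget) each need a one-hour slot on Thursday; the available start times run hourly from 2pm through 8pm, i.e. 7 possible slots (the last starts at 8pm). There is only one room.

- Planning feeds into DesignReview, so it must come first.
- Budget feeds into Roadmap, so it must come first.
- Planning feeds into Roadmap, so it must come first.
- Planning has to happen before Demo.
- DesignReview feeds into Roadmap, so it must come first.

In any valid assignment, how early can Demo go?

Precedence pushes Demo to at least 3pm.
Demo at 3pm is achievable: Roadmap=6pm; Budget=5pm; DesignReview=4pm; Demo=3pm; Planning=2pm.

3pm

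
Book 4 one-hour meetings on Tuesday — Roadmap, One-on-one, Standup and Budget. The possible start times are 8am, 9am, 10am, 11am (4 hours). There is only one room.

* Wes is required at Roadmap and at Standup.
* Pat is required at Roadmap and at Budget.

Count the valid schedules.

Splitting on Roadmap: it can be 8am (6), 9am (6), 10am (6), 11am (6). Listing each branch's schedules as (One-on-one, Standup, Budget):
Roadmap=8am: (9am,10am,11am) (9am,11am,10am) (10am,9am,11am) (10am,11am,9am) (11am,9am,10am) (11am,10am,9am) — 6.
Roadmap=9am: (8am,10am,11am) (8am,11am,10am) (10am,8am,11am) (10am,11am,8am) (11am,8am,10am) (11am,10am,8am) — 6.
Roadmap=10am: (8am,9am,11am) (8am,11am,9am) (9am,8am,11am) (9am,11am,8am) (11am,8am,9am) (11am,9am,8am) — 6.
Roadmap=11am: (8am,9am,10am) (8am,10am,9am) (9am,8am,10am) (9am,10am,8am) (10am,8am,9am) (10am,9am,8am) — 6.
Summing: 6 + 6 + 6 + 6 = 24.

24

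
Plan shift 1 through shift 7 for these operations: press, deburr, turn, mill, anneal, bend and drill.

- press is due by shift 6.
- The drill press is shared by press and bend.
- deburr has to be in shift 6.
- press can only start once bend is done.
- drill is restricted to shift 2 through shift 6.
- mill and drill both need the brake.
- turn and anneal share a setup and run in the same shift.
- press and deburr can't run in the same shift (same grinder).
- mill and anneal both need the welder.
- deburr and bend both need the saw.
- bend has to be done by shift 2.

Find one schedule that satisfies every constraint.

bend -> shift 1; drill -> shift 2; anneal -> shift 1; deburr -> shift 6; mill -> shift 3; turn -> shift 1; press -> shift 2

Checking: bend(shift 1) before press(shift 2); deburr(shift 6) != bend(shift 1); press(shift 2) != bend(shift 1); mill(shift 3) != anneal(shift 1); mill(shift 3) != drill(shift 2); press(shift 2) != deburr(shift 6); turn = anneal = shift 1; deburr=shift 6 in [shift 6,shift 6]; press=shift 2 in [shift 1,shift 6]; bend=shift 1 in [shift 1,shift 2]; drill=shift 2 in [shift 2,shift 6].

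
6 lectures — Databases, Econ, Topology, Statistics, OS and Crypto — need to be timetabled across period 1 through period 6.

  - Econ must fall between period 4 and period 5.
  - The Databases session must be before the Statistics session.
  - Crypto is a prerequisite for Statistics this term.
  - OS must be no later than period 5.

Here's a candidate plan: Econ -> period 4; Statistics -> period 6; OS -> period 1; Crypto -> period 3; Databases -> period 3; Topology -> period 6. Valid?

OS must be no later than period 5 — holds.
The Databases session must be before the Statistics session — holds.
Econ must fall between period 4 and period 5 — holds.
Crypto is a prerequisite for Statistics this term — holds.

Yes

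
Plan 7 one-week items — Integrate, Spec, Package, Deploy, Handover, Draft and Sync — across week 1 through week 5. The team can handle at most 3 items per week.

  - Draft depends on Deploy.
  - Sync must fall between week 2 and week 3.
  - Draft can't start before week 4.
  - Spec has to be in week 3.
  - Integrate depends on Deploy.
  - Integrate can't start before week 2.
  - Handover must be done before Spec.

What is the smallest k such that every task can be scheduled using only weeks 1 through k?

The precedence chain requires at least 2 distinct weeks.
With at most 3 per week and 7 tasks, at least 3 weeks are needed.
Draft can't be placed before week 4, so the schedule must run through at least week 4.
4 works (last occupied week: week 4): for example Sync=week 2; Handover=week 1; Package=week 1; Draft=week 4; Deploy=week 1; Integrate=week 2; Spec=week 3.

4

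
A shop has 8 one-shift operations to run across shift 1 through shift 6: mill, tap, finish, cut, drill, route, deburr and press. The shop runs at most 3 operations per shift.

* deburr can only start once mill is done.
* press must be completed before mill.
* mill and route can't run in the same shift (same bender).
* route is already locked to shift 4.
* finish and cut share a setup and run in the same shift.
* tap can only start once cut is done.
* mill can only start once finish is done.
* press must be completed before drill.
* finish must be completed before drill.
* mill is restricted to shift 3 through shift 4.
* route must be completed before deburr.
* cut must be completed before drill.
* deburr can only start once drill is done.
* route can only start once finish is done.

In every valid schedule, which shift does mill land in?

mill's window is shift 3–shift 4.
route is fixed at shift 4, and mill can't share a shift with route.
So mill must be shift 3.

shift 3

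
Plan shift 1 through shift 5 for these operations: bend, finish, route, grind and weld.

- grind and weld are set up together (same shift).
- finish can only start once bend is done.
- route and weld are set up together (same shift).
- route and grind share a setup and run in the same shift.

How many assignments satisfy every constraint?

Splitting on bend: it can be shift 1 (20), shift 2 (15), shift 3 (10), shift 4 (5). Listing each branch's schedules as (finish, route, grind, weld) by shift number:
bend=shift 1: (2,1,1,1) (2,2,2,2) (2,3,3,3) (2,4,4,4) (2,5,5,5) (3,1,1,1) (3,2,2,2) (3,3,3,3) (3,4,4,4) (3,5,5,5) (4,1,1,1) (4,2,2,2) (4,3,3,3) (4,4,4,4) (4,5,5,5) (5,1,1,1) (5,2,2,2) (5,3,3,3) (5,4,4,4) (5,5,5,5) — 20.
bend=shift 2: (3,1,1,1) (3,2,2,2) (3,3,3,3) (3,4,4,4) (3,5,5,5) (4,1,1,1) (4,2,2,2) (4,3,3,3) (4,4,4,4) (4,5,5,5) (5,1,1,1) (5,2,2,2) (5,3,3,3) (5,4,4,4) (5,5,5,5) — 15.
bend=shift 3: (4,1,1,1) (4,2,2,2) (4,3,3,3) (4,4,4,4) (4,5,5,5) (5,1,1,1) (5,2,2,2) (5,3,3,3) (5,4,4,4) (5,5,5,5) — 10.
bend=shift 4: (5,1,1,1) (5,2,2,2) (5,3,3,3) (5,4,4,4) (5,5,5,5) — 5.
Summing: 20 + 15 + 10 + 5 = 50.

50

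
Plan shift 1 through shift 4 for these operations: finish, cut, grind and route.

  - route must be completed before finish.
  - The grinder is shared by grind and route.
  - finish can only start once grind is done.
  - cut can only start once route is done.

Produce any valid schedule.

route=shift 1, grind=shift 2, finish=shift 3, cut=shift 2

Checking: route(shift 1) before cut(shift 2); route(shift 1) before finish(shift 3); grind(shift 2) before finish(shift 3); grind(shift 2) != route(shift 1).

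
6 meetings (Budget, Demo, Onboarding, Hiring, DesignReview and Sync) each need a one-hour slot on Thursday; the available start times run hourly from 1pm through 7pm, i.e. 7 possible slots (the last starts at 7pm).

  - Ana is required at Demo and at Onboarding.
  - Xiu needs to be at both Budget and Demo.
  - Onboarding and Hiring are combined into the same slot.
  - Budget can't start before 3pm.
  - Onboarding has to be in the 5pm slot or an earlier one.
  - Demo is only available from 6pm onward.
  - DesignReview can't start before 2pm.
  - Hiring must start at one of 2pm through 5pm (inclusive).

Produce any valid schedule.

Demo=6pm, Budget=3pm, Sync=1pm, Hiring=2pm, DesignReview=2pm, Onboarding=2pm

Checking: Demo(6pm) != Onboarding(2pm); Budget(3pm) != Demo(6pm); Onboarding = Hiring = 2pm; Hiring=2pm in [2pm,5pm]; Budget=3pm in [3pm,7pm]; Demo=6pm in [6pm,7pm]; DesignReview=2pm in [2pm,7pm]; Onboarding=2pm in [1pm,5pm].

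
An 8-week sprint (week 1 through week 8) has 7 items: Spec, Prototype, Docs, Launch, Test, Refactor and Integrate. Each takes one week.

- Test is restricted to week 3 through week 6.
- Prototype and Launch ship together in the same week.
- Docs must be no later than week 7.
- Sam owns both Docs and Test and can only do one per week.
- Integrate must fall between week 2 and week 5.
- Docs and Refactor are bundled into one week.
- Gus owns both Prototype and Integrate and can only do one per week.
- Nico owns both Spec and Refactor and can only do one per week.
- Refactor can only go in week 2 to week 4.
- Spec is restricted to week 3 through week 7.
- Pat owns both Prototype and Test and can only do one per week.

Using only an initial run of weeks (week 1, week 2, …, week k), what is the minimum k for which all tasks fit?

Spec can't be placed before week 3, so the schedule must run through at least week 3.
3 works (last occupied week: week 3): for example Test -> week 3, Launch -> week 1, Prototype -> week 1, Integrate -> week 2, Docs -> week 2, Refactor -> week 2, Spec -> week 3.

3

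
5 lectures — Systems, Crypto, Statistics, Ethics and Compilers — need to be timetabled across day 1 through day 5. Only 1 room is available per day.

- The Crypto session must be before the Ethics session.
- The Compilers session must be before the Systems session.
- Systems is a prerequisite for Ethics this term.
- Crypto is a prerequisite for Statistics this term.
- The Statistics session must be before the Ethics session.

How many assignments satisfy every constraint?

6

Splitting on Systems: it can be day 2 (1), day 3 (2), day 4 (3). Listing each branch's schedules as (Crypto, Statistics, Ethics, Compilers) by day number:
Systems=day 2: (3,4,5,1) — 1.
Systems=day 3: (1,4,5,2) (2,4,5,1) — 2.
Systems=day 4: (1,2,5,3) (1,3,5,2) (2,3,5,1) — 3.
Summing: 1 + 2 + 3 = 6.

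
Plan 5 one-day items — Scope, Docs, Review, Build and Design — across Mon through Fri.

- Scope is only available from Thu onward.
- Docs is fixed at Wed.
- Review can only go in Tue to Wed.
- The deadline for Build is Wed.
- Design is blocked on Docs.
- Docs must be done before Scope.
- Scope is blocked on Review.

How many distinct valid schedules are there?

24

Splitting on Scope: it can be Thu (12), Fri (12). Listing each branch's schedules as (Docs, Review, Build, Design):
Scope=Thu: (Wed,Tue,Mon,Thu) (Wed,Tue,Mon,Fri) (Wed,Tue,Tue,Thu) (Wed,Tue,Tue,Fri) (Wed,Tue,Wed,Thu) (Wed,Tue,Wed,Fri) (Wed,Wed,Mon,Thu) (Wed,Wed,Mon,Fri) (Wed,Wed,Tue,Thu) (Wed,Wed,Tue,Fri) (Wed,Wed,Wed,Thu) (Wed,Wed,Wed,Fri) — 12.
Scope=Fri: (Wed,Tue,Mon,Thu) (Wed,Tue,Mon,Fri) (Wed,Tue,Tue,Thu) (Wed,Tue,Tue,Fri) (Wed,Tue,Wed,Thu) (Wed,Tue,Wed,Fri) (Wed,Wed,Mon,Thu) (Wed,Wed,Mon,Fri) (Wed,Wed,Tue,Thu) (Wed,Wed,Tue,Fri) (Wed,Wed,Wed,Thu) (Wed,Wed,Wed,Fri) — 12.
Summing: 12 + 12 = 24.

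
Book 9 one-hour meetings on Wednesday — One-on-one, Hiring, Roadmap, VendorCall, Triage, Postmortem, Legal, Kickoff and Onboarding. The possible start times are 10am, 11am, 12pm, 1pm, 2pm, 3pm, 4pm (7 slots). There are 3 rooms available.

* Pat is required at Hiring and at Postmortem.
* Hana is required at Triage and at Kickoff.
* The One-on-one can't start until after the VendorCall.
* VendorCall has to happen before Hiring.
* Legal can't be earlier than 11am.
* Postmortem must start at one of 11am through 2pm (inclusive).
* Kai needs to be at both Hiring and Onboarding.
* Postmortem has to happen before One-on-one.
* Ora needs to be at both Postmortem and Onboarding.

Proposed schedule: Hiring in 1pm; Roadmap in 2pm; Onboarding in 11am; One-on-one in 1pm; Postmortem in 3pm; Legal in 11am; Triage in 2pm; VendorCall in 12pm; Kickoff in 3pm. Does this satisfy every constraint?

Hana is required at Triage and at Kickoff — holds.
VendorCall has to happen before Hiring — holds.
The One-on-one can't start until after the VendorCall — holds.
Postmortem has to happen before One-on-one — violated.
Kai needs to be at both Hiring and Onboarding — holds.
Ora needs to be at both Postmortem and Onboarding — holds.
There are 3 rooms available — holds.
Legal can't be earlier than 11am — holds.
Pat is required at Hiring and at Postmortem — holds.
Postmortem must start at one of 11am through 2pm (inclusive) — violated.

No — it violates: Postmortem must start at one of 11am through 2pm (inclusive)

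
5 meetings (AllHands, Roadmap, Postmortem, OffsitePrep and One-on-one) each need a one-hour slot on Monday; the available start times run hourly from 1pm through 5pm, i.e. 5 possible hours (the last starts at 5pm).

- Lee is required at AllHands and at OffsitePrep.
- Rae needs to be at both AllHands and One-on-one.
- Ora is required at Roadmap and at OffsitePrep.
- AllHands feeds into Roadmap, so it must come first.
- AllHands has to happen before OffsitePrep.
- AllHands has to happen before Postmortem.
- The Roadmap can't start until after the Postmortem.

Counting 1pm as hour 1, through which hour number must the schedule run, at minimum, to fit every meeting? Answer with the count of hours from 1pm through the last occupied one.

The precedence chain requires at least 3 distinct hours.
3 works (last occupied hour: 3pm): for example Roadmap=3pm; Postmortem=2pm; AllHands=1pm; One-on-one=2pm; OffsitePrep=2pm.

3 hours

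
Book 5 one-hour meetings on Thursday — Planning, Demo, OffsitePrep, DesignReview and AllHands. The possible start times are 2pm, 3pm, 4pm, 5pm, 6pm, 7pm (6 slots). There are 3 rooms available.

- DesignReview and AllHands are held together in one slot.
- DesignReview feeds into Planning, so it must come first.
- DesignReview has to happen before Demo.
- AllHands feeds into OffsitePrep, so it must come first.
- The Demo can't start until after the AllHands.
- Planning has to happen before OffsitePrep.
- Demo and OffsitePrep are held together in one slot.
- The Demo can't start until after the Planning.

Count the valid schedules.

20

Splitting on Planning: it can be 3pm (4), 4pm (6), 5pm (6), 6pm (4). Listing each branch's schedules as (Demo, OffsitePrep, DesignReview, AllHands):
Planning=3pm: (4pm,4pm,2pm,2pm) (5pm,5pm,2pm,2pm) (6pm,6pm,2pm,2pm) (7pm,7pm,2pm,2pm) — 4.
Planning=4pm: (5pm,5pm,2pm,2pm) (5pm,5pm,3pm,3pm) (6pm,6pm,2pm,2pm) (6pm,6pm,3pm,3pm) (7pm,7pm,2pm,2pm) (7pm,7pm,3pm,3pm) — 6.
Planning=5pm: (6pm,6pm,2pm,2pm) (6pm,6pm,3pm,3pm) (6pm,6pm,4pm,4pm) (7pm,7pm,2pm,2pm) (7pm,7pm,3pm,3pm) (7pm,7pm,4pm,4pm) — 6.
Planning=6pm: (7pm,7pm,2pm,2pm) (7pm,7pm,3pm,3pm) (7pm,7pm,4pm,4pm) (7pm,7pm,5pm,5pm) — 4.
Summing: 4 + 6 + 6 + 4 = 20.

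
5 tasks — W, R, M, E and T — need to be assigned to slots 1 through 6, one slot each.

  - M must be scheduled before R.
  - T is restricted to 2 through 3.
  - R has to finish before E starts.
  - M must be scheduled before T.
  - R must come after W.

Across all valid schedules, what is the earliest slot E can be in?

3

Precedence pushes E to at least 3.
E at 3 is achievable: M=1; T=2; W=1; E=3; R=2.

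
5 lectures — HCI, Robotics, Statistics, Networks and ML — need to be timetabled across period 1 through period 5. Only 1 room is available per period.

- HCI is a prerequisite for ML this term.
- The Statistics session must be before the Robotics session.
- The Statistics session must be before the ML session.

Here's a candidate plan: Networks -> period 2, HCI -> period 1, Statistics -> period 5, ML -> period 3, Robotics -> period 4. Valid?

The Statistics session must be before the Robotics session — violated.
The Statistics session must be before the ML session — violated.
Only 1 room is available per period — holds.
HCI is a prerequisite for ML this term — holds.

No. The Statistics session must be before the ML session is not satisfied.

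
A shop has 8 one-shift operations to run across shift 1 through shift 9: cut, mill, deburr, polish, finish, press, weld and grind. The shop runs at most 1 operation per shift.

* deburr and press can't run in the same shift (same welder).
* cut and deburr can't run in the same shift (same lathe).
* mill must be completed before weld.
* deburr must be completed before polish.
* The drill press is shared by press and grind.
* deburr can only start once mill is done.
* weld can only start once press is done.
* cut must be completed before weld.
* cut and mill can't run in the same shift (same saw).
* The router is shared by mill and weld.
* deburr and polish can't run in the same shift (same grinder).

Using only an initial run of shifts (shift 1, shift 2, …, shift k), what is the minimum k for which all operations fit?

8

The precedence chain requires at least 3 distinct shifts.
With at most 1 per shift and 8 operations, at least 8 shifts are needed.
8 works (last occupied shift: shift 8): for example finish in shift 7; deburr in shift 5; mill in shift 1; cut in shift 2; weld in shift 4; polish in shift 6; press in shift 3; grind in shift 8.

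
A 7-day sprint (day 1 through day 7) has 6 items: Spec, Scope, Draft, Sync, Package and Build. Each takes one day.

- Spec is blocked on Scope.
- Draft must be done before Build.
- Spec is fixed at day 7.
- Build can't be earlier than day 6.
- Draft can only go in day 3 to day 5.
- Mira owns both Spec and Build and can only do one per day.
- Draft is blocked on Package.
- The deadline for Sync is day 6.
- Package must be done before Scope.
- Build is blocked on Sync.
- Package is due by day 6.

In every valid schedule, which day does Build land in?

Build's window is day 6–day 7.
Spec is fixed at day 7, and Build can't share a day with Spec.
So Build must be day 6.

day 6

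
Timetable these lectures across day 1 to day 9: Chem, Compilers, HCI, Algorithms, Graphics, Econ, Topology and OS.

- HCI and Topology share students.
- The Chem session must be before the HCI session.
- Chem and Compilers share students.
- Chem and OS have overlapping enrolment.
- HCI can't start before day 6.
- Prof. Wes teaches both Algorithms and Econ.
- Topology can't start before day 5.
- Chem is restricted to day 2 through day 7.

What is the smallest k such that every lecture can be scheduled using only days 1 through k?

The precedence chain requires at least 2 distinct days.
HCI can't be placed before day 6, so the schedule must run through at least day 6.
6 works (last occupied day: day 6): for example OS=day 1; Algorithms=day 1; Topology=day 5; Chem=day 2; Graphics=day 1; Compilers=day 1; Econ=day 2; HCI=day 6.

6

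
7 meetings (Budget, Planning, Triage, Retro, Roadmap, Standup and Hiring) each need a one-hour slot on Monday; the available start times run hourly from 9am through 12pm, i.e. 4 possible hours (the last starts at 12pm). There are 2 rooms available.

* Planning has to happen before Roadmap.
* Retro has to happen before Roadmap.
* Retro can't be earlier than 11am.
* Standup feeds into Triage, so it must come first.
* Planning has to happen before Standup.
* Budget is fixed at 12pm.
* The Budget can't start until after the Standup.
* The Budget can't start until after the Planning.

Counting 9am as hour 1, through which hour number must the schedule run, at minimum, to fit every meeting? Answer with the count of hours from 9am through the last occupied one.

4 hours

The precedence chain requires at least 3 distinct hours.
With at most 2 per hour and 7 meetings, at least 4 hours are needed.
Budget can't be placed before 12pm — that is hour 4 counting from 9am — so the schedule must run through at least 4 hours.
4 works (last occupied hour: 12pm): for example Standup in 10am, Roadmap in 12pm, Triage in 11am, Budget in 12pm, Hiring in 9am, Planning in 9am, Retro in 11am.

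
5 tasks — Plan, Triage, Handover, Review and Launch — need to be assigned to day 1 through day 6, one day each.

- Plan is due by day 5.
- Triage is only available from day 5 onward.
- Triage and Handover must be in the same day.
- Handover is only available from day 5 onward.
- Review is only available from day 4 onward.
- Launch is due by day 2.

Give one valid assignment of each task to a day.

Launch -> day 1, Triage -> day 5, Plan -> day 1, Handover -> day 5, Review -> day 4

Checking: Triage = Handover = day 5; Plan=day 1 in [day 1,day 5]; Handover=day 5 in [day 5,day 6]; Review=day 4 in [day 4,day 6]; Launch=day 1 in [day 1,day 2]; Triage=day 5 in [day 5,day 6].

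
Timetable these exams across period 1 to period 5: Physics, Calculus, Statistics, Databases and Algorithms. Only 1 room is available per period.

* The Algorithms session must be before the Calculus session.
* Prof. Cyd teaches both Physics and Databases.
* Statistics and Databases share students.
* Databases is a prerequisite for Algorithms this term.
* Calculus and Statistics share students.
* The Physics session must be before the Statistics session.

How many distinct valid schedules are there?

10

Splitting on Physics: it can be period 1 (4), period 2 (3), period 3 (2), period 4 (1). Listing each branch's schedules as (Calculus, Statistics, Databases, Algorithms) by period number:
Physics=period 1: (4,5,2,3) (5,2,3,4) (5,3,2,4) (5,4,2,3) — 4.
Physics=period 2: (4,5,1,3) (5,3,1,4) (5,4,1,3) — 3.
Physics=period 3: (4,5,1,2) (5,4,1,2) — 2.
Physics=period 4: (3,5,1,2) — 1.
Summing: 4 + 3 + 2 + 1 = 10.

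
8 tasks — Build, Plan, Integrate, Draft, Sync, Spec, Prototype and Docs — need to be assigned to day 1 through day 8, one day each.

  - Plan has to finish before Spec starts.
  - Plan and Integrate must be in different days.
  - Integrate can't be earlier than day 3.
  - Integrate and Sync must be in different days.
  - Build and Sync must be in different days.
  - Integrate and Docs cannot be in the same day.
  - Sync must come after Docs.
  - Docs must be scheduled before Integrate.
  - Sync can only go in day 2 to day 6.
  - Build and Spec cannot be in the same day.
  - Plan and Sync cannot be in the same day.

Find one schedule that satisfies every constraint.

Plan -> day 1, Prototype -> day 1, Sync -> day 2, Docs -> day 1, Build -> day 1, Draft -> day 1, Integrate -> day 3, Spec -> day 2

Checking: Docs(day 1) before Sync(day 2); Plan(day 1) before Spec(day 2); Docs(day 1) before Integrate(day 3); Plan(day 1) != Integrate(day 3); Plan(day 1) != Sync(day 2); Integrate(day 3) != Docs(day 1); Build(day 1) != Spec(day 2); Build(day 1) != Sync(day 2); Integrate(day 3) != Sync(day 2); Integrate=day 3 in [day 3,day 8]; Sync=day 2 in [day 2,day 6].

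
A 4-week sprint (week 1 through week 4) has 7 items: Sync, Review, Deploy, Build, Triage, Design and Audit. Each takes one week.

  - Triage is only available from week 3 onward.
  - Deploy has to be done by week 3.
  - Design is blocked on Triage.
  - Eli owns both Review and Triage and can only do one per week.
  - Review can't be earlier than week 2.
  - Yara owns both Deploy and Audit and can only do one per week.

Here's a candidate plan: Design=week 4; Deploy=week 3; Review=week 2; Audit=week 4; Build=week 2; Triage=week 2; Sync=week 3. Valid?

Design is blocked on Triage — holds.
Review can't be earlier than week 2 — holds.
Eli owns both Review and Triage and can only do one per week — violated.
Triage is only available from week 3 onward — violated.
Deploy has to be done by week 3 — holds.
Yara owns both Deploy and Audit and can only do one per week — holds.

Invalid. Eli owns both Review and Triage and can only do one per week.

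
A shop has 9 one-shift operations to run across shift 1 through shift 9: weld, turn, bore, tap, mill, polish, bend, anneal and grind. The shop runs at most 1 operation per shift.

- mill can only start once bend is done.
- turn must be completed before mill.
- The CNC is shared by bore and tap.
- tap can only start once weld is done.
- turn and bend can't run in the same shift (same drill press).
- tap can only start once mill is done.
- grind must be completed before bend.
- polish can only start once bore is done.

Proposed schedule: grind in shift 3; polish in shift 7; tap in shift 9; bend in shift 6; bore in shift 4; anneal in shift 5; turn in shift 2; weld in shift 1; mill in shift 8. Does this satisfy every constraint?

Yes, all constraints hold

grind must be completed before bend — holds.
mill can only start once bend is done — holds.
The CNC is shared by bore and tap — holds.
turn must be completed before mill — holds.
The shop runs at most 1 operation per shift — holds.
tap can only start once mill is done — holds.
tap can only start once weld is done — holds.
polish can only start once bore is done — holds.
turn and bend can't run in the same shift (same drill press) — holds.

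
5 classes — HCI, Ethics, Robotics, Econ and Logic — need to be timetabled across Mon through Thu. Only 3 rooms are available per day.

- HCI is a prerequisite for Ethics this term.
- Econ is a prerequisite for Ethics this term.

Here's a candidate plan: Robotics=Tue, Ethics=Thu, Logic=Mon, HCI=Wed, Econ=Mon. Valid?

Valid

HCI is a prerequisite for Ethics this term — holds.
Econ is a prerequisite for Ethics this term — holds.
Only 3 rooms are available per day — holds.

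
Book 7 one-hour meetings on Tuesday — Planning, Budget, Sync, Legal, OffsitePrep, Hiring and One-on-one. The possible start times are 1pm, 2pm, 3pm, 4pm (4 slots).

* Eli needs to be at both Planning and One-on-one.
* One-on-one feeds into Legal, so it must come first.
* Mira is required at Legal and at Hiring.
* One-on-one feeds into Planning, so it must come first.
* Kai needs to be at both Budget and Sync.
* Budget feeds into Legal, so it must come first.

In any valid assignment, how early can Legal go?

2pm

Precedence pushes Legal to at least 2pm.
Legal at 2pm is achievable: Hiring in 1pm, Planning in 2pm, Legal in 2pm, Sync in 2pm, One-on-one in 1pm, Budget in 1pm, OffsitePrep in 1pm.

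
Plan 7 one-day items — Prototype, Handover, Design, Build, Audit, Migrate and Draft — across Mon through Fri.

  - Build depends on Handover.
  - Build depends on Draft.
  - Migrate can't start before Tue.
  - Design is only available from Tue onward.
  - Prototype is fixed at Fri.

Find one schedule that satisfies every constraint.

Prototype in Fri, Handover in Mon, Draft in Mon, Migrate in Tue, Design in Tue, Build in Tue, Audit in Mon

Checking: Handover(Mon) before Build(Tue); Draft(Mon) before Build(Tue); Migrate=Tue in [Tue,Fri]; Design=Tue in [Tue,Fri]; Prototype=Fri in [Fri,Fri].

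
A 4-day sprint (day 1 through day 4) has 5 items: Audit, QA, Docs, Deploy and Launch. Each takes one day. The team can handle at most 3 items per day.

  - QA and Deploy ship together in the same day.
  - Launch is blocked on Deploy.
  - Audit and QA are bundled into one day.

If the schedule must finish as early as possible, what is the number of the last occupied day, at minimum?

The precedence chain requires at least 2 distinct days.
With at most 3 per day and 5 work items, at least 2 days are needed.
2 works (last occupied day: day 2): for example Audit -> day 1; Deploy -> day 1; Docs -> day 2; QA -> day 1; Launch -> day 2.

day 2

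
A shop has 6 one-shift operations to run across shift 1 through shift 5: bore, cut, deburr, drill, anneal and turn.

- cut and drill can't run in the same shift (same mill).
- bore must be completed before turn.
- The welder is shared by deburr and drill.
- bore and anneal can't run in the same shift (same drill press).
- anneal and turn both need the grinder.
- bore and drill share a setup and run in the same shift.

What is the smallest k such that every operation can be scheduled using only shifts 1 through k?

3 shifts

The precedence chain requires at least 2 distinct shifts.
Could 2 shifts be enough, i.e. nothing placed later than shift 2? No: turn must come after bore (at shift 1 or later) → {shift 2}; bore must come before turn (at shift 2 or earlier) → {shift 1}; anneal can't share with bore (shift 1) → {shift 2}; turn can't share with anneal (shift 2) → nothing is left.
So 2 shifts is not enough.
3 works (last occupied shift: shift 3): for example cut -> shift 2, deburr -> shift 2, turn -> shift 2, bore -> shift 1, anneal -> shift 3, drill -> shift 1.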